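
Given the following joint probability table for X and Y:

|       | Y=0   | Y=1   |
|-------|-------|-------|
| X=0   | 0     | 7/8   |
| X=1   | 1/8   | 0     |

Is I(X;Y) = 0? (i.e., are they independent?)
Marginal P(X) (row sums):
  P(X=0) = 0 + 7/8 = 7/8
  P(X=1) = 1/8 + 0 = 1/8
Marginal P(Y) (column sums):
  P(Y=0) = 0 + 1/8 = 1/8
  P(Y=1) = 7/8 + 0 = 7/8

X and Y are independent iff P(X=i,Y=j) = P(X=i)·P(Y=j) for every cell.
  P(X=0)·P(Y=0) = 7/8 × 1/8 = 7/64, but P(X=0,Y=0) = 0 ✗

No, X and Y are not independent. Quantitatively, I(X;Y) > 0:

H(X) = -[(7/8)·log₂(7/8) + (1/8)·log₂(1/8)]
  = 0.1686 + 0.3750
  = 0.5436 bits
H(Y) = -[(1/8)·log₂(1/8) + (7/8)·log₂(7/8)]
  = 0.3750 + 0.1686
  = 0.5436 bits
H(X,Y) = -[(7/8)·log₂(7/8) + (1/8)·log₂(1/8)]
  = 0.1686 + 0.3750
  = 0.5436 bits
I(X;Y) = H(X) + H(Y) - H(X,Y) = 0.5436 + 0.5436 - 0.5436 = 0.5436 bits > 0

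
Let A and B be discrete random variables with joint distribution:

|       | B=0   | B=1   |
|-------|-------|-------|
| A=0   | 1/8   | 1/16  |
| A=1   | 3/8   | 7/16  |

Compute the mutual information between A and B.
Marginal P(A) (row sums):
  P(A=0) = 1/8 + 1/16 = 3/16
  P(A=1) = 3/8 + 7/16 = 13/16
Marginal P(B) (column sums):
  P(B=0) = 1/8 + 3/8 = 1/2
  P(B=1) = 1/16 + 7/16 = 1/2

H(A) = -[(3/16)·log₂(3/16) + (13/16)·log₂(13/16)]
  = 0.4528 + 0.2434
  = 0.6962 bits
H(B) = -[(1/2)·log₂(1/2) + (1/2)·log₂(1/2)]
  = 0.5000 + 0.5000
  = 1.0000 bits
H(A,B) = -[(1/8)·log₂(1/8) + (1/16)·log₂(1/16) + (3/8)·log₂(3/8) + (7/16)·log₂(7/16)]
  = 0.3750 + 0.2500 + 0.5306 + 0.5218
  = 1.6774 bits

I(A;B) = H(A) + H(B) - H(A,B)
  = 0.6962 + 1.0000 - 1.6774
  = 0.0188 bits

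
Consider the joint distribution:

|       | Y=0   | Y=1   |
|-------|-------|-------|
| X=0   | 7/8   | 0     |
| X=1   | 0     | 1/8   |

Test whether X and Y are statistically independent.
Marginal P(X) (row sums):
  P(X=0) = 7/8 + 0 = 7/8
  P(X=1) = 0 + 1/8 = 1/8
Marginal P(Y) (column sums):
  P(Y=0) = 7/8 + 0 = 7/8
  P(Y=1) = 0 + 1/8 = 1/8

X and Y are independent iff P(X=i,Y=j) = P(X=i)·P(Y=j) for every cell.
  P(X=0)·P(Y=0) = 7/8 × 7/8 = 49/64, but P(X=0,Y=0) = 7/8 ✗

No, X and Y are not independent. Quantitatively, I(X;Y) > 0:

H(X) = -[(7/8)·log₂(7/8) + (1/8)·log₂(1/8)]
  = 0.1686 + 0.3750
  = 0.5436 bits
H(Y) = -[(7/8)·log₂(7/8) + (1/8)·log₂(1/8)]
  = 0.1686 + 0.3750
  = 0.5436 bits
H(X,Y) = -[(7/8)·log₂(7/8) + (1/8)·log₂(1/8)]
  = 0.1686 + 0.3750
  = 0.5436 bits
I(X;Y) = H(X) + H(Y) - H(X,Y) = 0.5436 + 0.5436 - 0.5436 = 0.5436 bits > 0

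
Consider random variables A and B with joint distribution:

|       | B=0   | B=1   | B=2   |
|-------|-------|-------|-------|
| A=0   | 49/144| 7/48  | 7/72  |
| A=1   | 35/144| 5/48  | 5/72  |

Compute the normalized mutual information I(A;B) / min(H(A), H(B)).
Marginal P(A) (row sums):
  P(A=0) = 49/144 + 7/48 + 7/72 = 7/12
  P(A=1) = 35/144 + 5/48 + 5/72 = 5/12
Marginal P(B) (column sums):
  P(B=0) = 49/144 + 35/144 = 7/12
  P(B=1) = 7/48 + 5/48 = 1/4
  P(B=2) = 7/72 + 5/72 = 1/6

H(A) = -[(7/12)·log₂(7/12) + (5/12)·log₂(5/12)]
  = 0.4536 + 0.5263
  = 0.9799 bits
H(B) = -[(7/12)·log₂(7/12) + (1/4)·log₂(1/4) + (1/6)·log₂(1/6)]
  = 0.4536 + 0.5000 + 0.4308
  = 1.3844 bits
H(A,B) = -[(49/144)·log₂(49/144) + (7/48)·log₂(7/48) + (7/72)·log₂(7/72) + (35/144)·log₂(35/144) + (5/48)·log₂(5/48) + (5/72)·log₂(5/72)]
  = 0.5292 + 0.4051 + 0.3269 + 0.4960 + 0.3399 + 0.2672
  = 2.3643 bits

I(A;B) = H(A) + H(B) - H(A,B)
  = 0.9799 + 1.3844 - 2.3643
  = 0.0000 bits

min(H(A), H(B)) = min(0.9799, 1.3844) = 0.9799 bits
Normalized MI = 0.0000 / 0.9799 = 0.0000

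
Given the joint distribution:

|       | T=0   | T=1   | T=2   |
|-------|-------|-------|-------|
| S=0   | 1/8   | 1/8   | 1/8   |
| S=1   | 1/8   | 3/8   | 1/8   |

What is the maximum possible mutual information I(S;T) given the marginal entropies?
The upper bound on mutual information is I(S;T) ≤ min(H(S), H(T)).

Marginal P(S) (row sums):
  P(S=0) = 1/8 + 1/8 + 1/8 = 3/8
  P(S=1) = 1/8 + 3/8 + 1/8 = 5/8
Marginal P(T) (column sums):
  P(T=0) = 1/8 + 1/8 = 1/4
  P(T=1) = 1/8 + 3/8 = 1/2
  P(T=2) = 1/8 + 1/8 = 1/4

H(S) = -[(3/8)·log₂(3/8) + (5/8)·log₂(5/8)]
  = 0.5306 + 0.4238
  = 0.9544 bits
H(T) = -[(1/4)·log₂(1/4) + (1/2)·log₂(1/2) + (1/4)·log₂(1/4)]
  = 0.5000 + 0.5000 + 0.5000
  = 1.5000 bits

Maximum possible I(S;T) = min(0.9544, 1.5000) = 0.9544 bits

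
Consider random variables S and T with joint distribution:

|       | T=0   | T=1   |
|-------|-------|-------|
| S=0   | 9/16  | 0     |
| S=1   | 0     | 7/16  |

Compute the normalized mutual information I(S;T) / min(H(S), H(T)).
Marginal P(S) (row sums):
  P(S=0) = 9/16 + 0 = 9/16
  P(S=1) = 0 + 7/16 = 7/16
Marginal P(T) (column sums):
  P(T=0) = 9/16 + 0 = 9/16
  P(T=1) = 0 + 7/16 = 7/16

H(S) = -[(9/16)·log₂(9/16) + (7/16)·log₂(7/16)]
  = 0.4669 + 0.5218
  = 0.9887 bits
H(T) = -[(9/16)·log₂(9/16) + (7/16)·log₂(7/16)]
  = 0.4669 + 0.5218
  = 0.9887 bits
H(S,T) = -[(9/16)·log₂(9/16) + (7/16)·log₂(7/16)]
  = 0.4669 + 0.5218
  = 0.9887 bits

I(S;T) = H(S) + H(T) - H(S,T)
  = 0.9887 + 0.9887 - 0.9887
  = 0.9887 bits

min(H(S), H(T)) = min(0.9887, 0.9887) = 0.9887 bits
Normalized MI = 0.9887 / 0.9887 = 1.0000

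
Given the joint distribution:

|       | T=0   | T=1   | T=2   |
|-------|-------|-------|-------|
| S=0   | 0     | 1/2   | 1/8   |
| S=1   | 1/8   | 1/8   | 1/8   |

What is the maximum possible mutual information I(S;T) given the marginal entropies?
The upper bound on mutual information is I(S;T) ≤ min(H(S), H(T)).

Marginal P(S) (row sums):
  P(S=0) = 0 + 1/2 + 1/8 = 5/8
  P(S=1) = 1/8 + 1/8 + 1/8 = 3/8
Marginal P(T) (column sums):
  P(T=0) = 0 + 1/8 = 1/8
  P(T=1) = 1/2 + 1/8 = 5/8
  P(T=2) = 1/8 + 1/8 = 1/4

H(S) = -[(5/8)·log₂(5/8) + (3/8)·log₂(3/8)]
  = 0.4238 + 0.5306
  = 0.9544 bits
H(T) = -[(1/8)·log₂(1/8) + (5/8)·log₂(5/8) + (1/4)·log₂(1/4)]
  = 0.3750 + 0.4238 + 0.5000
  = 1.2988 bits

Maximum possible I(S;T) = min(0.9544, 1.2988) = 0.9544 bits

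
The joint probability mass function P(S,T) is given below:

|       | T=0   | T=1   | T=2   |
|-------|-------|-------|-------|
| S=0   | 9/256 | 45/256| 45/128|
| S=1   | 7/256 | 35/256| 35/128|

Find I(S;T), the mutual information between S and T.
Marginal P(S) (row sums):
  P(S=0) = 9/256 + 45/256 + 45/128 = 9/16
  P(S=1) = 7/256 + 35/256 + 35/128 = 7/16
Marginal P(T) (column sums):
  P(T=0) = 9/256 + 7/256 = 1/16
  P(T=1) = 45/256 + 35/256 = 5/16
  P(T=2) = 45/128 + 35/128 = 5/8

H(S) = -[(9/16)·log₂(9/16) + (7/16)·log₂(7/16)]
  = 0.4669 + 0.5218
  = 0.9887 bits
H(T) = -[(1/16)·log₂(1/16) + (5/16)·log₂(5/16) + (5/8)·log₂(5/8)]
  = 0.2500 + 0.5244 + 0.4238
  = 1.1982 bits
H(S,T) = -[(9/256)·log₂(9/256) + (45/256)·log₂(45/256) + (45/128)·log₂(45/128) + (7/256)·log₂(7/256) + (35/256)·log₂(35/256) + (35/128)·log₂(35/128)]
  = 0.1698 + 0.4409 + 0.5302 + 0.1420 + 0.3925 + 0.5115
  = 2.1869 bits

I(S;T) = H(S) + H(T) - H(S,T)
  = 0.9887 + 1.1982 - 2.1869
  = 0.0000 bits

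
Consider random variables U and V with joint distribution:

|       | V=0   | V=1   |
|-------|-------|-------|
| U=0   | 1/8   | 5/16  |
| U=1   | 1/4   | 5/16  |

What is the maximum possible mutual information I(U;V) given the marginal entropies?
The upper bound on mutual information is I(U;V) ≤ min(H(U), H(V)).

Marginal P(U) (row sums):
  P(U=0) = 1/8 + 5/16 = 7/16
  P(U=1) = 1/4 + 5/16 = 9/16
Marginal P(V) (column sums):
  P(V=0) = 1/8 + 1/4 = 3/8
  P(V=1) = 5/16 + 5/16 = 5/8

H(U) = -[(7/16)·log₂(7/16) + (9/16)·log₂(9/16)]
  = 0.5218 + 0.4669
  = 0.9887 bits
H(V) = -[(3/8)·log₂(3/8) + (5/8)·log₂(5/8)]
  = 0.5306 + 0.4238
  = 0.9544 bits

Maximum possible I(U;V) = min(0.9887, 0.9544) = 0.9544 bits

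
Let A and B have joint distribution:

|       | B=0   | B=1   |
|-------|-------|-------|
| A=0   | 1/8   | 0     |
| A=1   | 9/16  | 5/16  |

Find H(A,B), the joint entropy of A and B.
H(A,B) = -Σ P(A,B) log₂ P(A,B), summed over the non-zero cells:
H(A,B) = -[(1/8)·log₂(1/8) + (9/16)·log₂(9/16) + (5/16)·log₂(5/16)]
  = 0.3750 + 0.4669 + 0.5244
  = 1.3663 bits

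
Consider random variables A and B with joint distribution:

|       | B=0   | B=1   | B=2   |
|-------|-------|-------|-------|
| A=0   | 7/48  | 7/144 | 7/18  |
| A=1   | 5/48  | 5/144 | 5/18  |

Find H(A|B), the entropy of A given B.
Marginal P(B) (column sums):
  P(B=0) = 7/48 + 5/48 = 1/4
  P(B=1) = 7/144 + 5/144 = 1/12
  P(B=2) = 7/18 + 5/18 = 2/3

H(A|B) = -Σ P(A,B)·log₂ P(A|B), where P(A|B) = P(A,B) / P(B)
  (A=0,B=0): P(A|B) = (7/48)/(1/4) = 7/12;  -(7/48)·log₂(7/12) = 0.1134
  (A=0,B=1): P(A|B) = (7/144)/(1/12) = 7/12;  -(7/144)·log₂(7/12) = 0.0378
  (A=0,B=2): P(A|B) = (7/18)/(2/3) = 7/12;  -(7/18)·log₂(7/12) = 0.3024
  (A=1,B=0): P(A|B) = (5/48)/(1/4) = 5/12;  -(5/48)·log₂(5/12) = 0.1316
  (A=1,B=1): P(A|B) = (5/144)/(1/12) = 5/12;  -(5/144)·log₂(5/12) = 0.0439
  (A=1,B=2): P(A|B) = (5/18)/(2/3) = 5/12;  -(5/18)·log₂(5/12) = 0.3508
H(A|B) = 0.1134 + 0.0378 + 0.3024 + 0.1316 + 0.0439 + 0.3508
  = 0.9799 bits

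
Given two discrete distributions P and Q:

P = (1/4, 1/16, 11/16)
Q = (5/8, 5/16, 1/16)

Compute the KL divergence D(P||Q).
D(P||Q) = Σ P(i) log₂(P(i)/Q(i))
  i=0: (1/4) × log₂((1/4)/(5/8)) = (1/4) × log₂(2/5) = -0.3305
  i=1: (1/16) × log₂((1/16)/(5/16)) = (1/16) × log₂(1/5) = -0.1451
  i=2: (11/16) × log₂((11/16)/(1/16)) = (11/16) × log₂(11) = 2.3784
D(P||Q) = -0.3305 - 0.1451 + 2.3784
  = 1.9028 bits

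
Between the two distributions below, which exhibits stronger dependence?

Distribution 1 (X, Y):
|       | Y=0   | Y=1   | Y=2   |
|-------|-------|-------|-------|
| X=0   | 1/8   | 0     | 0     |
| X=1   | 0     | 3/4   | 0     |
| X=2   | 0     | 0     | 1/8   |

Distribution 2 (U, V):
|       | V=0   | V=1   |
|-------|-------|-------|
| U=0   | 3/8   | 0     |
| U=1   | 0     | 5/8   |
Distribution 1 (X, Y):
Marginal P(X) (row sums):
  P(X=0) = 1/8 + 0 + 0 = 1/8
  P(X=1) = 0 + 3/4 + 0 = 3/4
  P(X=2) = 0 + 0 + 1/8 = 1/8
Marginal P(Y) (column sums):
  P(Y=0) = 1/8 + 0 + 0 = 1/8
  P(Y=1) = 0 + 3/4 + 0 = 3/4
  P(Y=2) = 0 + 0 + 1/8 = 1/8

H(X) = -[(1/8)·log₂(1/8) + (3/4)·log₂(3/4) + (1/8)·log₂(1/8)]
  = 0.3750 + 0.3113 + 0.3750
  = 1.0613 bits
H(Y) = -[(1/8)·log₂(1/8) + (3/4)·log₂(3/4) + (1/8)·log₂(1/8)]
  = 0.3750 + 0.3113 + 0.3750
  = 1.0613 bits
H(X,Y) = -[(1/8)·log₂(1/8) + (3/4)·log₂(3/4) + (1/8)·log₂(1/8)]
  = 0.3750 + 0.3113 + 0.3750
  = 1.0613 bits

I(X;Y) = H(X) + H(Y) - H(X,Y)
  = 1.0613 + 1.0613 - 1.0613
  = 1.0613 bits

Distribution 2 (U, V):
Marginal P(U) (row sums):
  P(U=0) = 3/8 + 0 = 3/8
  P(U=1) = 0 + 5/8 = 5/8
Marginal P(V) (column sums):
  P(V=0) = 3/8 + 0 = 3/8
  P(V=1) = 0 + 5/8 = 5/8

H(U) = -[(3/8)·log₂(3/8) + (5/8)·log₂(5/8)]
  = 0.5306 + 0.4238
  = 0.9544 bits
H(V) = -[(3/8)·log₂(3/8) + (5/8)·log₂(5/8)]
  = 0.5306 + 0.4238
  = 0.9544 bits
H(U,V) = -[(3/8)·log₂(3/8) + (5/8)·log₂(5/8)]
  = 0.5306 + 0.4238
  = 0.9544 bits

I(U;V) = H(U) + H(V) - H(U,V)
  = 0.9544 + 0.9544 - 0.9544
  = 0.9544 bits

I(X;Y) = 1.0613 bits > I(U;V) = 0.9544 bits, so (X, Y) has the higher mutual information (stronger dependence).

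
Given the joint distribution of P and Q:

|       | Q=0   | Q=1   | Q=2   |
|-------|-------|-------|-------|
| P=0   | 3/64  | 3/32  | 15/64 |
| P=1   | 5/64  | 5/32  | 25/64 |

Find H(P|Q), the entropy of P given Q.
Marginal P(Q) (column sums):
  P(Q=0) = 3/64 + 5/64 = 1/8
  P(Q=1) = 3/32 + 5/32 = 1/4
  P(Q=2) = 15/64 + 25/64 = 5/8

H(P|Q) = -Σ P(P,Q)·log₂ P(P|Q), where P(P|Q) = P(P,Q) / P(Q)
  (P=0,Q=0): P(P|Q) = (3/64)/(1/8) = 3/8;  -(3/64)·log₂(3/8) = 0.0663
  (P=0,Q=1): P(P|Q) = (3/32)/(1/4) = 3/8;  -(3/32)·log₂(3/8) = 0.1327
  (P=0,Q=2): P(P|Q) = (15/64)/(5/8) = 3/8;  -(15/64)·log₂(3/8) = 0.3316
  (P=1,Q=0): P(P|Q) = (5/64)/(1/8) = 5/8;  -(5/64)·log₂(5/8) = 0.0530
  (P=1,Q=1): P(P|Q) = (5/32)/(1/4) = 5/8;  -(5/32)·log₂(5/8) = 0.1059
  (P=1,Q=2): P(P|Q) = (25/64)/(5/8) = 5/8;  -(25/64)·log₂(5/8) = 0.2649
H(P|Q) = 0.0663 + 0.1327 + 0.3316 + 0.0530 + 0.1059 + 0.2649
  = 0.9544 bits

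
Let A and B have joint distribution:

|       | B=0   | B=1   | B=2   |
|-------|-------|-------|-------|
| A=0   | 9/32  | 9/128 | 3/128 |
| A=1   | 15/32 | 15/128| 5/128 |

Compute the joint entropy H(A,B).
H(A,B) = -Σ P(A,B) log₂ P(A,B), summed over the non-zero cells:
H(A,B) = -[(9/32)·log₂(9/32) + (9/128)·log₂(9/128) + (3/128)·log₂(3/128) + (15/32)·log₂(15/32) + (15/128)·log₂(15/128) + (5/128)·log₂(5/128)]
  = 0.5147 + 0.2693 + 0.1269 + 0.5124 + 0.3625 + 0.1827
  = 1.9685 bits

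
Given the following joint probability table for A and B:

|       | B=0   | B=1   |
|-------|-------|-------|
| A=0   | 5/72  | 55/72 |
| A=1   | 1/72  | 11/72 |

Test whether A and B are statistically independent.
Marginal P(A) (row sums):
  P(A=0) = 5/72 + 55/72 = 5/6
  P(A=1) = 1/72 + 11/72 = 1/6
Marginal P(B) (column sums):
  P(B=0) = 5/72 + 1/72 = 1/12
  P(B=1) = 55/72 + 11/72 = 11/12

A and B are independent iff P(A=i,B=j) = P(A=i)·P(B=j) for every cell.
  P(A=0)·P(B=0) = 5/6 × 1/12 = 5/72 = P(A=0,B=0) ✓
  P(A=0)·P(B=1) = 5/6 × 11/12 = 55/72 = P(A=0,B=1) ✓
  P(A=1)·P(B=0) = 1/6 × 1/12 = 1/72 = P(A=1,B=0) ✓
  P(A=1)·P(B=1) = 1/6 × 11/12 = 11/72 = P(A=1,B=1) ✓

Yes, A and B are independent: every cell factors, so I(A;B) = 0 bits.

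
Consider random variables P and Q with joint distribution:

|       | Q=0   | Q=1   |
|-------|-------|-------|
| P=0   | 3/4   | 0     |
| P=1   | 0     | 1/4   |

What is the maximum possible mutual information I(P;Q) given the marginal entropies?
The upper bound on mutual information is I(P;Q) ≤ min(H(P), H(Q)).

Marginal P(P) (row sums):
  P(P=0) = 3/4 + 0 = 3/4
  P(P=1) = 0 + 1/4 = 1/4
Marginal P(Q) (column sums):
  P(Q=0) = 3/4 + 0 = 3/4
  P(Q=1) = 0 + 1/4 = 1/4

H(P) = -[(3/4)·log₂(3/4) + (1/4)·log₂(1/4)]
  = 0.3113 + 0.5000
  = 0.8113 bits
H(Q) = -[(3/4)·log₂(3/4) + (1/4)·log₂(1/4)]
  = 0.3113 + 0.5000
  = 0.8113 bits

Maximum possible I(P;Q) = min(0.8113, 0.8113) = 0.8113 bits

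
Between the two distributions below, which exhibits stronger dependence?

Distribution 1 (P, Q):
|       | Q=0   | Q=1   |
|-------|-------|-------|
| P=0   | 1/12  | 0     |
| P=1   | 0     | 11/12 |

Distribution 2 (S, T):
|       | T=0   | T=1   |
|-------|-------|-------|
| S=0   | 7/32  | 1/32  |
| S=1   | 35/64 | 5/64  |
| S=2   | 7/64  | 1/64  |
Distribution 1 (P, Q):
Marginal P(P) (row sums):
  P(P=0) = 1/12 + 0 = 1/12
  P(P=1) = 0 + 11/12 = 11/12
Marginal P(Q) (column sums):
  P(Q=0) = 1/12 + 0 = 1/12
  P(Q=1) = 0 + 11/12 = 11/12

H(P) = -[(1/12)·log₂(1/12) + (11/12)·log₂(11/12)]
  = 0.2987 + 0.1151
  = 0.4138 bits
H(Q) = -[(1/12)·log₂(1/12) + (11/12)·log₂(11/12)]
  = 0.2987 + 0.1151
  = 0.4138 bits
H(P,Q) = -[(1/12)·log₂(1/12) + (11/12)·log₂(11/12)]
  = 0.2987 + 0.1151
  = 0.4138 bits

I(P;Q) = H(P) + H(Q) - H(P,Q)
  = 0.4138 + 0.4138 - 0.4138
  = 0.4138 bits

Distribution 2 (S, T):
Marginal P(S) (row sums):
  P(S=0) = 7/32 + 1/32 = 1/4
  P(S=1) = 35/64 + 5/64 = 5/8
  P(S=2) = 7/64 + 1/64 = 1/8
Marginal P(T) (column sums):
  P(T=0) = 7/32 + 35/64 + 7/64 = 7/8
  P(T=1) = 1/32 + 5/64 + 1/64 = 1/8

H(S) = -[(1/4)·log₂(1/4) + (5/8)·log₂(5/8) + (1/8)·log₂(1/8)]
  = 0.5000 + 0.4238 + 0.3750
  = 1.2988 bits
H(T) = -[(7/8)·log₂(7/8) + (1/8)·log₂(1/8)]
  = 0.1686 + 0.3750
  = 0.5436 bits
H(S,T) = -[(7/32)·log₂(7/32) + (1/32)·log₂(1/32) + (35/64)·log₂(35/64) + (5/64)·log₂(5/64) + (7/64)·log₂(7/64) + (1/64)·log₂(1/64)]
  = 0.4796 + 0.1563 + 0.4762 + 0.2873 + 0.3492 + 0.0938
  = 1.8424 bits

I(S;T) = H(S) + H(T) - H(S,T)
  = 1.2988 + 0.5436 - 1.8424
  = 0.0000 bits

I(P;Q) = 0.4138 bits > I(S;T) = 0.0000 bits, so (P, Q) has the higher mutual information (stronger dependence).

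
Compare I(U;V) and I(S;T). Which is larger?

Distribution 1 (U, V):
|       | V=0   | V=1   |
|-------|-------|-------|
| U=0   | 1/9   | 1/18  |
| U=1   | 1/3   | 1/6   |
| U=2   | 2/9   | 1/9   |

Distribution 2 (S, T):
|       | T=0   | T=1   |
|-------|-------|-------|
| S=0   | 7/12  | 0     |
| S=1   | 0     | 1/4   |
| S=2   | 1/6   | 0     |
Distribution 1 (U, V):
Marginal P(U) (row sums):
  P(U=0) = 1/9 + 1/18 = 1/6
  P(U=1) = 1/3 + 1/6 = 1/2
  P(U=2) = 2/9 + 1/9 = 1/3
Marginal P(V) (column sums):
  P(V=0) = 1/9 + 1/3 + 2/9 = 2/3
  P(V=1) = 1/18 + 1/6 + 1/9 = 1/3

H(U) = -[(1/6)·log₂(1/6) + (1/2)·log₂(1/2) + (1/3)·log₂(1/3)]
  = 0.4308 + 0.5000 + 0.5283
  = 1.4591 bits
H(V) = -[(2/3)·log₂(2/3) + (1/3)·log₂(1/3)]
  = 0.3900 + 0.5283
  = 0.9183 bits
H(U,V) = -[(1/9)·log₂(1/9) + (1/18)·log₂(1/18) + (1/3)·log₂(1/3) + (1/6)·log₂(1/6) + (2/9)·log₂(2/9) + (1/9)·log₂(1/9)]
  = 0.3522 + 0.2317 + 0.5283 + 0.4308 + 0.4822 + 0.3522
  = 2.3774 bits

I(U;V) = H(U) + H(V) - H(U,V)
  = 1.4591 + 0.9183 - 2.3774
  = 0.0000 bits

Distribution 2 (S, T):
Marginal P(S) (row sums):
  P(S=0) = 7/12 + 0 = 7/12
  P(S=1) = 0 + 1/4 = 1/4
  P(S=2) = 1/6 + 0 = 1/6
Marginal P(T) (column sums):
  P(T=0) = 7/12 + 0 + 1/6 = 3/4
  P(T=1) = 0 + 1/4 + 0 = 1/4

H(S) = -[(7/12)·log₂(7/12) + (1/4)·log₂(1/4) + (1/6)·log₂(1/6)]
  = 0.4536 + 0.5000 + 0.4308
  = 1.3844 bits
H(T) = -[(3/4)·log₂(3/4) + (1/4)·log₂(1/4)]
  = 0.3113 + 0.5000
  = 0.8113 bits
H(S,T) = -[(7/12)·log₂(7/12) + (1/4)·log₂(1/4) + (1/6)·log₂(1/6)]
  = 0.4536 + 0.5000 + 0.4308
  = 1.3844 bits

I(S;T) = H(S) + H(T) - H(S,T)
  = 1.3844 + 0.8113 - 1.3844
  = 0.8113 bits

I(S;T) = 0.8113 bits > I(U;V) = 0.0000 bits, so (S, T) has the higher mutual information (stronger dependence).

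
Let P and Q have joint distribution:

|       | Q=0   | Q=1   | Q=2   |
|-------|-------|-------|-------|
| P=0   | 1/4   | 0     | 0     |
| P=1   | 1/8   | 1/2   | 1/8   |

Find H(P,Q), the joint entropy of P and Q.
H(P,Q) = -Σ P(P,Q) log₂ P(P,Q), summed over the non-zero cells:
H(P,Q) = -[(1/4)·log₂(1/4) + (1/8)·log₂(1/8) + (1/2)·log₂(1/2) + (1/8)·log₂(1/8)]
  = 0.5000 + 0.3750 + 0.5000 + 0.3750
  = 1.7500 bits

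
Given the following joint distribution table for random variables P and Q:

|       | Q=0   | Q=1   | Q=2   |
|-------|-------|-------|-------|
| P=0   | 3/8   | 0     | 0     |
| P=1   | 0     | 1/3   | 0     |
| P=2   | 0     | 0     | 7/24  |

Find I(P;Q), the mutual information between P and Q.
Marginal P(P) (row sums):
  P(P=0) = 3/8 + 0 + 0 = 3/8
  P(P=1) = 0 + 1/3 + 0 = 1/3
  P(P=2) = 0 + 0 + 7/24 = 7/24
Marginal P(Q) (column sums):
  P(Q=0) = 3/8 + 0 + 0 = 3/8
  P(Q=1) = 0 + 1/3 + 0 = 1/3
  P(Q=2) = 0 + 0 + 7/24 = 7/24

H(P) = -[(3/8)·log₂(3/8) + (1/3)·log₂(1/3) + (7/24)·log₂(7/24)]
  = 0.5306 + 0.5283 + 0.5185
  = 1.5774 bits
H(Q) = -[(3/8)·log₂(3/8) + (1/3)·log₂(1/3) + (7/24)·log₂(7/24)]
  = 0.5306 + 0.5283 + 0.5185
  = 1.5774 bits
H(P,Q) = -[(3/8)·log₂(3/8) + (1/3)·log₂(1/3) + (7/24)·log₂(7/24)]
  = 0.5306 + 0.5283 + 0.5185
  = 1.5774 bits

I(P;Q) = H(P) + H(Q) - H(P,Q)
  = 1.5774 + 1.5774 - 1.5774
  = 1.5774 bits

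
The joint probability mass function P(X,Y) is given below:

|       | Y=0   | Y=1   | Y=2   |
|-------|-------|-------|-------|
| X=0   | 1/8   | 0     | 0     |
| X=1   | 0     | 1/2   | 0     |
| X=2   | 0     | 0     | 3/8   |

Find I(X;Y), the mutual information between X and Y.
Marginal P(X) (row sums):
  P(X=0) = 1/8 + 0 + 0 = 1/8
  P(X=1) = 0 + 1/2 + 0 = 1/2
  P(X=2) = 0 + 0 + 3/8 = 3/8
Marginal P(Y) (column sums):
  P(Y=0) = 1/8 + 0 + 0 = 1/8
  P(Y=1) = 0 + 1/2 + 0 = 1/2
  P(Y=2) = 0 + 0 + 3/8 = 3/8

H(X) = -[(1/8)·log₂(1/8) + (1/2)·log₂(1/2) + (3/8)·log₂(3/8)]
  = 0.3750 + 0.5000 + 0.5306
  = 1.4056 bits
H(Y) = -[(1/8)·log₂(1/8) + (1/2)·log₂(1/2) + (3/8)·log₂(3/8)]
  = 0.3750 + 0.5000 + 0.5306
  = 1.4056 bits
H(X,Y) = -[(1/8)·log₂(1/8) + (1/2)·log₂(1/2) + (3/8)·log₂(3/8)]
  = 0.3750 + 0.5000 + 0.5306
  = 1.4056 bits

I(X;Y) = H(X) + H(Y) - H(X,Y)
  = 1.4056 + 1.4056 - 1.4056
  = 1.4056 bits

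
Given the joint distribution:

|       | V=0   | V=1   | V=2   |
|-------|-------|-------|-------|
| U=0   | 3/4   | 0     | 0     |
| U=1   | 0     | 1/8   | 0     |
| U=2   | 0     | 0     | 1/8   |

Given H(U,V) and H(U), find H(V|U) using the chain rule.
From the chain rule: H(U,V) = H(U) + H(V|U)
Therefore: H(V|U) = H(U,V) - H(U)

H(U,V) = -[(3/4)·log₂(3/4) + (1/8)·log₂(1/8) + (1/8)·log₂(1/8)]
  = 0.3113 + 0.3750 + 0.3750
  = 1.0613 bits
Marginal P(U) (row sums):
  P(U=0) = 3/4 + 0 + 0 = 3/4
  P(U=1) = 0 + 1/8 + 0 = 1/8
  P(U=2) = 0 + 0 + 1/8 = 1/8
H(U) = -[(3/4)·log₂(3/4) + (1/8)·log₂(1/8) + (1/8)·log₂(1/8)]
  = 0.3113 + 0.3750 + 0.3750
  = 1.0613 bits

H(V|U) = 1.0613 - 1.0613 = 0.0000 bits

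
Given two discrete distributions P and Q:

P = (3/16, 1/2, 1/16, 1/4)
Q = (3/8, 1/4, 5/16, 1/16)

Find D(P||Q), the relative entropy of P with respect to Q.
D(P||Q) = Σ P(i) log₂(P(i)/Q(i))
  i=0: (3/16) × log₂((3/16)/(3/8)) = (3/16) × log₂(1/2) = -0.1875
  i=1: (1/2) × log₂((1/2)/(1/4)) = (1/2) × log₂(2) = 0.5000
  i=2: (1/16) × log₂((1/16)/(5/16)) = (1/16) × log₂(1/5) = -0.1451
  i=3: (1/4) × log₂((1/4)/(1/16)) = (1/4) × log₂(4) = 0.5000
D(P||Q) = -0.1875 + 0.5000 - 0.1451 + 0.5000
  = 0.6674 bits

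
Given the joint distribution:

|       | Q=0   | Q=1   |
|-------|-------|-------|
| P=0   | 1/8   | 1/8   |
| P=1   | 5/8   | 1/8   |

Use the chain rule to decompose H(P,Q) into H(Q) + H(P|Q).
By the chain rule: H(P,Q) = H(Q) + H(P|Q)

Marginal P(Q) (column sums):
  P(Q=0) = 1/8 + 5/8 = 3/4
  P(Q=1) = 1/8 + 1/8 = 1/4
H(Q) = -[(3/4)·log₂(3/4) + (1/4)·log₂(1/4)]
  = 0.3113 + 0.5000
  = 0.8113 bits
H(P|Q) = -Σ P(P,Q)·log₂ P(P|Q), where P(P|Q) = P(P,Q) / P(Q)
  (P=0,Q=0): P(P|Q) = (1/8)/(3/4) = 1/6;  -(1/8)·log₂(1/6) = 0.3231
  (P=0,Q=1): P(P|Q) = (1/8)/(1/4) = 1/2;  -(1/8)·log₂(1/2) = 0.1250
  (P=1,Q=0): P(P|Q) = (5/8)/(3/4) = 5/6;  -(5/8)·log₂(5/6) = 0.1644
  (P=1,Q=1): P(P|Q) = (1/8)/(1/4) = 1/2;  -(1/8)·log₂(1/2) = 0.1250
H(P|Q) = 0.3231 + 0.1250 + 0.1644 + 0.1250
  = 0.7375 bits

H(P,Q) = H(Q) + H(P|Q) = 0.8113 + 0.7375 = 1.5488 bits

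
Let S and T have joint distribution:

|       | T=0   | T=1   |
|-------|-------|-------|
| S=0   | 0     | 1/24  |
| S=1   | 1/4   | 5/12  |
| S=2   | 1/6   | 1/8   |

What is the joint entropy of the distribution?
H(S,T) = -Σ P(S,T) log₂ P(S,T), summed over the non-zero cells:
H(S,T) = -[(1/24)·log₂(1/24) + (1/4)·log₂(1/4) + (5/12)·log₂(5/12) + (1/6)·log₂(1/6) + (1/8)·log₂(1/8)]
  = 0.1910 + 0.5000 + 0.5263 + 0.4308 + 0.3750
  = 2.0231 bits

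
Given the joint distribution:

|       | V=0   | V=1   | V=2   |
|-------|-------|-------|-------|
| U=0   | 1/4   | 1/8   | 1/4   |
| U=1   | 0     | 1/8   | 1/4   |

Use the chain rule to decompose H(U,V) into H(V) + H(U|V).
By the chain rule: H(U,V) = H(V) + H(U|V)

Marginal P(V) (column sums):
  P(V=0) = 1/4 + 0 = 1/4
  P(V=1) = 1/8 + 1/8 = 1/4
  P(V=2) = 1/4 + 1/4 = 1/2
H(V) = -[(1/4)·log₂(1/4) + (1/4)·log₂(1/4) + (1/2)·log₂(1/2)]
  = 0.5000 + 0.5000 + 0.5000
  = 1.5000 bits
H(U|V) = -Σ P(U,V)·log₂ P(U|V), where P(U|V) = P(U,V) / P(V)
  (cells with P(U,V) = 0 contribute 0)
  (U=0,V=0): P(U|V) = (1/4)/(1/4) = 1;  -(1/4)·log₂(1) = 0.0000
  (U=0,V=1): P(U|V) = (1/8)/(1/4) = 1/2;  -(1/8)·log₂(1/2) = 0.1250
  (U=0,V=2): P(U|V) = (1/4)/(1/2) = 1/2;  -(1/4)·log₂(1/2) = 0.2500
  (U=1,V=1): P(U|V) = (1/8)/(1/4) = 1/2;  -(1/8)·log₂(1/2) = 0.1250
  (U=1,V=2): P(U|V) = (1/4)/(1/2) = 1/2;  -(1/4)·log₂(1/2) = 0.2500
H(U|V) = 0.0000 + 0.1250 + 0.2500 + 0.1250 + 0.2500
  = 0.7500 bits

H(U,V) = H(V) + H(U|V) = 1.5000 + 0.7500 = 2.2500 bits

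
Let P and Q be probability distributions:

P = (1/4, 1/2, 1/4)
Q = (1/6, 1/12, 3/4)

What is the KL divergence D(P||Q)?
D(P||Q) = Σ P(i) log₂(P(i)/Q(i))
  i=0: (1/4) × log₂((1/4)/(1/6)) = (1/4) × log₂(3/2) = 0.1462
  i=1: (1/2) × log₂((1/2)/(1/12)) = (1/2) × log₂(6) = 1.2925
  i=2: (1/4) × log₂((1/4)/(3/4)) = (1/4) × log₂(1/3) = -0.3962
D(P||Q) = 0.1462 + 1.2925 - 0.3962
  = 1.0425 bits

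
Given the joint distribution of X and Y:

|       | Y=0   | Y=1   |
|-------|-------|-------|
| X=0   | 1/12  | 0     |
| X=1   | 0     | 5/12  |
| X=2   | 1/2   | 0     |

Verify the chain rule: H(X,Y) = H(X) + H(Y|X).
Left side:
H(X,Y) = -[(1/12)·log₂(1/12) + (5/12)·log₂(5/12) + (1/2)·log₂(1/2)]
  = 0.2987 + 0.5263 + 0.5000
  = 1.3250 bits

Right side:
Marginal P(X) (row sums):
  P(X=0) = 1/12 + 0 = 1/12
  P(X=1) = 0 + 5/12 = 5/12
  P(X=2) = 1/2 + 0 = 1/2
H(X) = -[(1/12)·log₂(1/12) + (5/12)·log₂(5/12) + (1/2)·log₂(1/2)]
  = 0.2987 + 0.5263 + 0.5000
  = 1.3250 bits
H(Y|X) = -Σ P(X,Y)·log₂ P(Y|X), where P(Y|X) = P(X,Y) / P(X)
  (cells with P(X,Y) = 0 contribute 0)
  (X=0,Y=0): P(Y|X) = (1/12)/(1/12) = 1;  -(1/12)·log₂(1) = 0.0000
  (X=1,Y=1): P(Y|X) = (5/12)/(5/12) = 1;  -(5/12)·log₂(1) = 0.0000
  (X=2,Y=0): P(Y|X) = (1/2)/(1/2) = 1;  -(1/2)·log₂(1) = 0.0000
H(Y|X) = 0.0000 + 0.0000 + 0.0000
  = 0.0000 bits
H(X) + H(Y|X) = 1.3250 + 0.0000 = 1.3250 bits

Both sides equal 1.3250 bits, so the chain rule holds ✓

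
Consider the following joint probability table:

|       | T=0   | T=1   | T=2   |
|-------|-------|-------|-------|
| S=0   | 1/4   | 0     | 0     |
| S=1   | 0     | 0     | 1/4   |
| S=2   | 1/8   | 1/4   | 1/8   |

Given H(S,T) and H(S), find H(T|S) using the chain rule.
From the chain rule: H(S,T) = H(S) + H(T|S)
Therefore: H(T|S) = H(S,T) - H(S)

H(S,T) = -[(1/4)·log₂(1/4) + (1/4)·log₂(1/4) + (1/8)·log₂(1/8) + (1/4)·log₂(1/4) + (1/8)·log₂(1/8)]
  = 0.5000 + 0.5000 + 0.3750 + 0.5000 + 0.3750
  = 2.2500 bits
Marginal P(S) (row sums):
  P(S=0) = 1/4 + 0 + 0 = 1/4
  P(S=1) = 0 + 0 + 1/4 = 1/4
  P(S=2) = 1/8 + 1/4 + 1/8 = 1/2
H(S) = -[(1/4)·log₂(1/4) + (1/4)·log₂(1/4) + (1/2)·log₂(1/2)]
  = 0.5000 + 0.5000 + 0.5000
  = 1.5000 bits

H(T|S) = 2.2500 - 1.5000 = 0.7500 bits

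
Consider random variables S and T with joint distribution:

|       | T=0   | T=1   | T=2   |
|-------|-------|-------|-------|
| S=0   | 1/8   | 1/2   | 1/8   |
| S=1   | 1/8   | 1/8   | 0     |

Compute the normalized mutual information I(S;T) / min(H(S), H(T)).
Marginal P(S) (row sums):
  P(S=0) = 1/8 + 1/2 + 1/8 = 3/4
  P(S=1) = 1/8 + 1/8 + 0 = 1/4
Marginal P(T) (column sums):
  P(T=0) = 1/8 + 1/8 = 1/4
  P(T=1) = 1/2 + 1/8 = 5/8
  P(T=2) = 1/8 + 0 = 1/8

H(S) = -[(3/4)·log₂(3/4) + (1/4)·log₂(1/4)]
  = 0.3113 + 0.5000
  = 0.8113 bits
H(T) = -[(1/4)·log₂(1/4) + (5/8)·log₂(5/8) + (1/8)·log₂(1/8)]
  = 0.5000 + 0.4238 + 0.3750
  = 1.2988 bits
H(S,T) = -[(1/8)·log₂(1/8) + (1/2)·log₂(1/2) + (1/8)·log₂(1/8) + (1/8)·log₂(1/8) + (1/8)·log₂(1/8)]
  = 0.3750 + 0.5000 + 0.3750 + 0.3750 + 0.3750
  = 2.0000 bits

I(S;T) = H(S) + H(T) - H(S,T)
  = 0.8113 + 1.2988 - 2.0000
  = 0.1101 bits

min(H(S), H(T)) = min(0.8113, 1.2988) = 0.8113 bits
Normalized MI = 0.1101 / 0.8113 = 0.1357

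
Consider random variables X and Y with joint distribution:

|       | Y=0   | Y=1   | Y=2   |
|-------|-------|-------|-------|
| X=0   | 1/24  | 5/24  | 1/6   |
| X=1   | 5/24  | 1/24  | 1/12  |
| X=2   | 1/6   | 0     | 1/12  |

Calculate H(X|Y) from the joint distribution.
Marginal P(Y) (column sums):
  P(Y=0) = 1/24 + 5/24 + 1/6 = 5/12
  P(Y=1) = 5/24 + 1/24 + 0 = 1/4
  P(Y=2) = 1/6 + 1/12 + 1/12 = 1/3

H(X|Y) = -Σ P(X,Y)·log₂ P(X|Y), where P(X|Y) = P(X,Y) / P(Y)
  (cells with P(X,Y) = 0 contribute 0)
  (X=0,Y=0): P(X|Y) = (1/24)/(5/12) = 1/10;  -(1/24)·log₂(1/10) = 0.1384
  (X=0,Y=1): P(X|Y) = (5/24)/(1/4) = 5/6;  -(5/24)·log₂(5/6) = 0.0548
  (X=0,Y=2): P(X|Y) = (1/6)/(1/3) = 1/2;  -(1/6)·log₂(1/2) = 0.1667
  (X=1,Y=0): P(X|Y) = (5/24)/(5/12) = 1/2;  -(5/24)·log₂(1/2) = 0.2083
  (X=1,Y=1): P(X|Y) = (1/24)/(1/4) = 1/6;  -(1/24)·log₂(1/6) = 0.1077
  (X=1,Y=2): P(X|Y) = (1/12)/(1/3) = 1/4;  -(1/12)·log₂(1/4) = 0.1667
  (X=2,Y=0): P(X|Y) = (1/6)/(5/12) = 2/5;  -(1/6)·log₂(2/5) = 0.2203
  (X=2,Y=2): P(X|Y) = (1/12)/(1/3) = 1/4;  -(1/12)·log₂(1/4) = 0.1667
H(X|Y) = 0.1384 + 0.0548 + 0.1667 + 0.2083 + 0.1077 + 0.1667 + 0.2203 + 0.1667
  = 1.2296 bits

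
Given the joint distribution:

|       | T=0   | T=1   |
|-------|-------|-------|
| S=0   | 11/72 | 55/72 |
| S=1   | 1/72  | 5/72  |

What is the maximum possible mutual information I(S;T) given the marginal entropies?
The upper bound on mutual information is I(S;T) ≤ min(H(S), H(T)).

Marginal P(S) (row sums):
  P(S=0) = 11/72 + 55/72 = 11/12
  P(S=1) = 1/72 + 5/72 = 1/12
Marginal P(T) (column sums):
  P(T=0) = 11/72 + 1/72 = 1/6
  P(T=1) = 55/72 + 5/72 = 5/6

H(S) = -[(11/12)·log₂(11/12) + (1/12)·log₂(1/12)]
  = 0.1151 + 0.2987
  = 0.4138 bits
H(T) = -[(1/6)·log₂(1/6) + (5/6)·log₂(5/6)]
  = 0.4308 + 0.2192
  = 0.6500 bits

Maximum possible I(S;T) = min(0.4138, 0.6500) = 0.4138 bits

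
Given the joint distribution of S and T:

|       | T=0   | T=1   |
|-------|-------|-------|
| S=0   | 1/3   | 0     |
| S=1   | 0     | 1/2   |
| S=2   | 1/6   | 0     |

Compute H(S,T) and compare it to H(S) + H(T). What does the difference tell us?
Marginal P(S) (row sums):
  P(S=0) = 1/3 + 0 = 1/3
  P(S=1) = 0 + 1/2 = 1/2
  P(S=2) = 1/6 + 0 = 1/6
Marginal P(T) (column sums):
  P(T=0) = 1/3 + 0 + 1/6 = 1/2
  P(T=1) = 0 + 1/2 + 0 = 1/2

H(S,T) = -[(1/3)·log₂(1/3) + (1/2)·log₂(1/2) + (1/6)·log₂(1/6)]
  = 0.5283 + 0.5000 + 0.4308
  = 1.4591 bits
H(S) = -[(1/3)·log₂(1/3) + (1/2)·log₂(1/2) + (1/6)·log₂(1/6)]
  = 0.5283 + 0.5000 + 0.4308
  = 1.4591 bits
H(T) = -[(1/2)·log₂(1/2) + (1/2)·log₂(1/2)]
  = 0.5000 + 0.5000
  = 1.0000 bits

H(S) + H(T) = 1.4591 + 1.0000 = 2.4591 bits
Difference: H(S) + H(T) - H(S,T) = 2.4591 - 1.4591 = 1.0000 bits = I(S;T)

The difference is the mutual information; it is positive here, so S and T are dependent (knowing one reduces uncertainty about the other by 1.0000 bits).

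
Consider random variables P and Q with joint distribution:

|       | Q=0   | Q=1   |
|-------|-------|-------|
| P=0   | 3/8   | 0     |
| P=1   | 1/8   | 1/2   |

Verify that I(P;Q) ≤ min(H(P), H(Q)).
Marginal P(P) (row sums):
  P(P=0) = 3/8 + 0 = 3/8
  P(P=1) = 1/8 + 1/2 = 5/8
Marginal P(Q) (column sums):
  P(Q=0) = 3/8 + 1/8 = 1/2
  P(Q=1) = 0 + 1/2 = 1/2

H(P) = -[(3/8)·log₂(3/8) + (5/8)·log₂(5/8)]
  = 0.5306 + 0.4238
  = 0.9544 bits
H(Q) = -[(1/2)·log₂(1/2) + (1/2)·log₂(1/2)]
  = 0.5000 + 0.5000
  = 1.0000 bits
H(P,Q) = -[(3/8)·log₂(3/8) + (1/8)·log₂(1/8) + (1/2)·log₂(1/2)]
  = 0.5306 + 0.3750 + 0.5000
  = 1.4056 bits

I(P;Q) = H(P) + H(Q) - H(P,Q)
  = 0.9544 + 1.0000 - 1.4056
  = 0.5488 bits

min(H(P), H(Q)) = min(0.9544, 1.0000) = 0.9544 bits
Since 0.5488 ≤ 0.9544, the bound is satisfied ✓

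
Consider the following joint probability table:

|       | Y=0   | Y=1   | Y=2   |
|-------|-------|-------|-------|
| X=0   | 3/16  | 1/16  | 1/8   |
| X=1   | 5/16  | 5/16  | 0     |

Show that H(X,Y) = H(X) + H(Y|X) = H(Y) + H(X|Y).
Marginal P(X) (row sums):
  P(X=0) = 3/16 + 1/16 + 1/8 = 3/8
  P(X=1) = 5/16 + 5/16 + 0 = 5/8
Marginal P(Y) (column sums):
  P(Y=0) = 3/16 + 5/16 = 1/2
  P(Y=1) = 1/16 + 5/16 = 3/8
  P(Y=2) = 1/8 + 0 = 1/8

Decomposition 1: H(X) + H(Y|X)
H(X) = -[(3/8)·log₂(3/8) + (5/8)·log₂(5/8)]
  = 0.5306 + 0.4238
  = 0.9544 bits
H(Y|X) = -Σ P(X,Y)·log₂ P(Y|X), where P(Y|X) = P(X,Y) / P(X)
  (cells with P(X,Y) = 0 contribute 0)
  (X=0,Y=0): P(Y|X) = (3/16)/(3/8) = 1/2;  -(3/16)·log₂(1/2) = 0.1875
  (X=0,Y=1): P(Y|X) = (1/16)/(3/8) = 1/6;  -(1/16)·log₂(1/6) = 0.1616
  (X=0,Y=2): P(Y|X) = (1/8)/(3/8) = 1/3;  -(1/8)·log₂(1/3) = 0.1981
  (X=1,Y=0): P(Y|X) = (5/16)/(5/8) = 1/2;  -(5/16)·log₂(1/2) = 0.3125
  (X=1,Y=1): P(Y|X) = (5/16)/(5/8) = 1/2;  -(5/16)·log₂(1/2) = 0.3125
H(Y|X) = 0.1875 + 0.1616 + 0.1981 + 0.3125 + 0.3125
  = 1.1722 bits
H(X) + H(Y|X) = 0.9544 + 1.1722 = 2.1266 bits

Decomposition 2: H(Y) + H(X|Y)
H(Y) = -[(1/2)·log₂(1/2) + (3/8)·log₂(3/8) + (1/8)·log₂(1/8)]
  = 0.5000 + 0.5306 + 0.3750
  = 1.4056 bits
H(X|Y) = -Σ P(X,Y)·log₂ P(X|Y), where P(X|Y) = P(X,Y) / P(Y)
  (cells with P(X,Y) = 0 contribute 0)
  (X=0,Y=0): P(X|Y) = (3/16)/(1/2) = 3/8;  -(3/16)·log₂(3/8) = 0.2653
  (X=0,Y=1): P(X|Y) = (1/16)/(3/8) = 1/6;  -(1/16)·log₂(1/6) = 0.1616
  (X=0,Y=2): P(X|Y) = (1/8)/(1/8) = 1;  -(1/8)·log₂(1) = 0.0000
  (X=1,Y=0): P(X|Y) = (5/16)/(1/2) = 5/8;  -(5/16)·log₂(5/8) = 0.2119
  (X=1,Y=1): P(X|Y) = (5/16)/(3/8) = 5/6;  -(5/16)·log₂(5/6) = 0.0822
H(X|Y) = 0.2653 + 0.1616 + 0.0000 + 0.2119 + 0.0822
  = 0.7210 bits
H(Y) + H(X|Y) = 1.4056 + 0.7210 = 2.1266 bits

Direct computation of the joint entropy:
H(X,Y) = -[(3/16)·log₂(3/16) + (1/16)·log₂(1/16) + (1/8)·log₂(1/8) + (5/16)·log₂(5/16) + (5/16)·log₂(5/16)]
  = 0.4528 + 0.2500 + 0.3750 + 0.5244 + 0.5244
  = 2.1266 bits

All three agree: H(X,Y) = 2.1266 bits ✓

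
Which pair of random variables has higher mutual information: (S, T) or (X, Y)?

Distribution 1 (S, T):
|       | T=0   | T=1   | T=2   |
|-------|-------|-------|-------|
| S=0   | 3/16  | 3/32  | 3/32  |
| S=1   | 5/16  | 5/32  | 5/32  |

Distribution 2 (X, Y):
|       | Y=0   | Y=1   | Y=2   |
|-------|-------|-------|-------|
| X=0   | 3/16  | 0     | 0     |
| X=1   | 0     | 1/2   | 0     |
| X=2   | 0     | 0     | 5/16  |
Distribution 1 (S, T):
Marginal P(S) (row sums):
  P(S=0) = 3/16 + 3/32 + 3/32 = 3/8
  P(S=1) = 5/16 + 5/32 + 5/32 = 5/8
Marginal P(T) (column sums):
  P(T=0) = 3/16 + 5/16 = 1/2
  P(T=1) = 3/32 + 5/32 = 1/4
  P(T=2) = 3/32 + 5/32 = 1/4

H(S) = -[(3/8)·log₂(3/8) + (5/8)·log₂(5/8)]
  = 0.5306 + 0.4238
  = 0.9544 bits
H(T) = -[(1/2)·log₂(1/2) + (1/4)·log₂(1/4) + (1/4)·log₂(1/4)]
  = 0.5000 + 0.5000 + 0.5000
  = 1.5000 bits
H(S,T) = -[(3/16)·log₂(3/16) + (3/32)·log₂(3/32) + (3/32)·log₂(3/32) + (5/16)·log₂(5/16) + (5/32)·log₂(5/32) + (5/32)·log₂(5/32)]
  = 0.4528 + 0.3202 + 0.3202 + 0.5244 + 0.4184 + 0.4184
  = 2.4544 bits

I(S;T) = H(S) + H(T) - H(S,T)
  = 0.9544 + 1.5000 - 2.4544
  = 0.0000 bits

Distribution 2 (X, Y):
Marginal P(X) (row sums):
  P(X=0) = 3/16 + 0 + 0 = 3/16
  P(X=1) = 0 + 1/2 + 0 = 1/2
  P(X=2) = 0 + 0 + 5/16 = 5/16
Marginal P(Y) (column sums):
  P(Y=0) = 3/16 + 0 + 0 = 3/16
  P(Y=1) = 0 + 1/2 + 0 = 1/2
  P(Y=2) = 0 + 0 + 5/16 = 5/16

H(X) = -[(3/16)·log₂(3/16) + (1/2)·log₂(1/2) + (5/16)·log₂(5/16)]
  = 0.4528 + 0.5000 + 0.5244
  = 1.4772 bits
H(Y) = -[(3/16)·log₂(3/16) + (1/2)·log₂(1/2) + (5/16)·log₂(5/16)]
  = 0.4528 + 0.5000 + 0.5244
  = 1.4772 bits
H(X,Y) = -[(3/16)·log₂(3/16) + (1/2)·log₂(1/2) + (5/16)·log₂(5/16)]
  = 0.4528 + 0.5000 + 0.5244
  = 1.4772 bits

I(X;Y) = H(X) + H(Y) - H(X,Y)
  = 1.4772 + 1.4772 - 1.4772
  = 1.4772 bits

I(X;Y) = 1.4772 bits > I(S;T) = 0.0000 bits, so (X, Y) has the higher mutual information (stronger dependence).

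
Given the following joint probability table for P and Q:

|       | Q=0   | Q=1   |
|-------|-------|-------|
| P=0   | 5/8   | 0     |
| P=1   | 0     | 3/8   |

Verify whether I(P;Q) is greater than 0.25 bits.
Marginal P(P) (row sums):
  P(P=0) = 5/8 + 0 = 5/8
  P(P=1) = 0 + 3/8 = 3/8
Marginal P(Q) (column sums):
  P(Q=0) = 5/8 + 0 = 5/8
  P(Q=1) = 0 + 3/8 = 3/8

H(P) = -[(5/8)·log₂(5/8) + (3/8)·log₂(3/8)]
  = 0.4238 + 0.5306
  = 0.9544 bits
H(Q) = -[(5/8)·log₂(5/8) + (3/8)·log₂(3/8)]
  = 0.4238 + 0.5306
  = 0.9544 bits
H(P,Q) = -[(5/8)·log₂(5/8) + (3/8)·log₂(3/8)]
  = 0.4238 + 0.5306
  = 0.9544 bits

I(P;Q) = H(P) + H(Q) - H(P,Q)
  = 0.9544 + 0.9544 - 0.9544
  = 0.9544 bits

Yes. I(P;Q) = 0.9544 bits, which is > 0.25 bits.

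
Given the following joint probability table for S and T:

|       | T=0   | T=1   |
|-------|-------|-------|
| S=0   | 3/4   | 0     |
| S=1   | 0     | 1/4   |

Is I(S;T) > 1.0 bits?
Marginal P(S) (row sums):
  P(S=0) = 3/4 + 0 = 3/4
  P(S=1) = 0 + 1/4 = 1/4
Marginal P(T) (column sums):
  P(T=0) = 3/4 + 0 = 3/4
  P(T=1) = 0 + 1/4 = 1/4

H(S) = -[(3/4)·log₂(3/4) + (1/4)·log₂(1/4)]
  = 0.3113 + 0.5000
  = 0.8113 bits
H(T) = -[(3/4)·log₂(3/4) + (1/4)·log₂(1/4)]
  = 0.3113 + 0.5000
  = 0.8113 bits
H(S,T) = -[(3/4)·log₂(3/4) + (1/4)·log₂(1/4)]
  = 0.3113 + 0.5000
  = 0.8113 bits

I(S;T) = H(S) + H(T) - H(S,T)
  = 0.8113 + 0.8113 - 0.8113
  = 0.8113 bits

No. I(S;T) = 0.8113 bits, which is ≤ 1.0 bits.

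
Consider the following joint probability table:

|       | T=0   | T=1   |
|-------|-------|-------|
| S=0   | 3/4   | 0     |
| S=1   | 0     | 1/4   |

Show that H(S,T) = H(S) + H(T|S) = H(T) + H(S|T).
Marginal P(S) (row sums):
  P(S=0) = 3/4 + 0 = 3/4
  P(S=1) = 0 + 1/4 = 1/4
Marginal P(T) (column sums):
  P(T=0) = 3/4 + 0 = 3/4
  P(T=1) = 0 + 1/4 = 1/4

Decomposition 1: H(S) + H(T|S)
H(S) = -[(3/4)·log₂(3/4) + (1/4)·log₂(1/4)]
  = 0.3113 + 0.5000
  = 0.8113 bits
H(T|S) = -Σ P(S,T)·log₂ P(T|S), where P(T|S) = P(S,T) / P(S)
  (cells with P(S,T) = 0 contribute 0)
  (S=0,T=0): P(T|S) = (3/4)/(3/4) = 1;  -(3/4)·log₂(1) = 0.0000
  (S=1,T=1): P(T|S) = (1/4)/(1/4) = 1;  -(1/4)·log₂(1) = 0.0000
H(T|S) = 0.0000 + 0.0000
  = 0.0000 bits
H(S) + H(T|S) = 0.8113 + 0.0000 = 0.8113 bits

Decomposition 2: H(T) + H(S|T)
H(T) = -[(3/4)·log₂(3/4) + (1/4)·log₂(1/4)]
  = 0.3113 + 0.5000
  = 0.8113 bits
H(S|T) = -Σ P(S,T)·log₂ P(S|T), where P(S|T) = P(S,T) / P(T)
  (cells with P(S,T) = 0 contribute 0)
  (S=0,T=0): P(S|T) = (3/4)/(3/4) = 1;  -(3/4)·log₂(1) = 0.0000
  (S=1,T=1): P(S|T) = (1/4)/(1/4) = 1;  -(1/4)·log₂(1) = 0.0000
H(S|T) = 0.0000 + 0.0000
  = 0.0000 bits
H(T) + H(S|T) = 0.8113 + 0.0000 = 0.8113 bits

Direct computation of the joint entropy:
H(S,T) = -[(3/4)·log₂(3/4) + (1/4)·log₂(1/4)]
  = 0.3113 + 0.5000
  = 0.8113 bits

All three agree: H(S,T) = 0.8113 bits ✓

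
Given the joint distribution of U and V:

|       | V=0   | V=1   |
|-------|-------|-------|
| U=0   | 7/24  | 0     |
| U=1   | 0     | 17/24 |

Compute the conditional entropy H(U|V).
Marginal P(V) (column sums):
  P(V=0) = 7/24 + 0 = 7/24
  P(V=1) = 0 + 17/24 = 17/24

H(U|V) = -Σ P(U,V)·log₂ P(U|V), where P(U|V) = P(U,V) / P(V)
  (cells with P(U,V) = 0 contribute 0)
  (U=0,V=0): P(U|V) = (7/24)/(7/24) = 1;  -(7/24)·log₂(1) = 0.0000
  (U=1,V=1): P(U|V) = (17/24)/(17/24) = 1;  -(17/24)·log₂(1) = 0.0000
H(U|V) = 0.0000 + 0.0000
  = 0.0000 bits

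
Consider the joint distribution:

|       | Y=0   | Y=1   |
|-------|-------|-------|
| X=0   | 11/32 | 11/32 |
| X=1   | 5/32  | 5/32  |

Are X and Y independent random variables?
Marginal P(X) (row sums):
  P(X=0) = 11/32 + 11/32 = 11/16
  P(X=1) = 5/32 + 5/32 = 5/16
Marginal P(Y) (column sums):
  P(Y=0) = 11/32 + 5/32 = 1/2
  P(Y=1) = 11/32 + 5/32 = 1/2

X and Y are independent iff P(X=i,Y=j) = P(X=i)·P(Y=j) for every cell.
  P(X=0)·P(Y=0) = 11/16 × 1/2 = 11/32 = P(X=0,Y=0) ✓
  P(X=0)·P(Y=1) = 11/16 × 1/2 = 11/32 = P(X=0,Y=1) ✓
  P(X=1)·P(Y=0) = 5/16 × 1/2 = 5/32 = P(X=1,Y=0) ✓
  P(X=1)·P(Y=1) = 5/16 × 1/2 = 5/32 = P(X=1,Y=1) ✓

Yes, X and Y are independent: every cell factors, so I(X;Y) = 0 bits.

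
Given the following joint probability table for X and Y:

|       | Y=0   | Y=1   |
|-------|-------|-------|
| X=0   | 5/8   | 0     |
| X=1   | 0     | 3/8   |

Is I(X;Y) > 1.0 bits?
Marginal P(X) (row sums):
  P(X=0) = 5/8 + 0 = 5/8
  P(X=1) = 0 + 3/8 = 3/8
Marginal P(Y) (column sums):
  P(Y=0) = 5/8 + 0 = 5/8
  P(Y=1) = 0 + 3/8 = 3/8

H(X) = -[(5/8)·log₂(5/8) + (3/8)·log₂(3/8)]
  = 0.4238 + 0.5306
  = 0.9544 bits
H(Y) = -[(5/8)·log₂(5/8) + (3/8)·log₂(3/8)]
  = 0.4238 + 0.5306
  = 0.9544 bits
H(X,Y) = -[(5/8)·log₂(5/8) + (3/8)·log₂(3/8)]
  = 0.4238 + 0.5306
  = 0.9544 bits

I(X;Y) = H(X) + H(Y) - H(X,Y)
  = 0.9544 + 0.9544 - 0.9544
  = 0.9544 bits

No. I(X;Y) = 0.9544 bits, which is ≤ 1.0 bits.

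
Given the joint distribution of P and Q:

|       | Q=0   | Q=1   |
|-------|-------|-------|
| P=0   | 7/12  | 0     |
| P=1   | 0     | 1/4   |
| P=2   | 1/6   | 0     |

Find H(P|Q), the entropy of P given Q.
Marginal P(Q) (column sums):
  P(Q=0) = 7/12 + 0 + 1/6 = 3/4
  P(Q=1) = 0 + 1/4 + 0 = 1/4

H(P|Q) = -Σ P(P,Q)·log₂ P(P|Q), where P(P|Q) = P(P,Q) / P(Q)
  (cells with P(P,Q) = 0 contribute 0)
  (P=0,Q=0): P(P|Q) = (7/12)/(3/4) = 7/9;  -(7/12)·log₂(7/9) = 0.2115
  (P=1,Q=1): P(P|Q) = (1/4)/(1/4) = 1;  -(1/4)·log₂(1) = 0.0000
  (P=2,Q=0): P(P|Q) = (1/6)/(3/4) = 2/9;  -(1/6)·log₂(2/9) = 0.3617
H(P|Q) = 0.2115 + 0.0000 + 0.3617
  = 0.5732 bits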